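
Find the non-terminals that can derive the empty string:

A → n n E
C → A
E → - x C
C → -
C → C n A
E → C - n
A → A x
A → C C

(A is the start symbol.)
None

A non-terminal is nullable if it can derive ε (the empty string): either it has an ε-production, or it has a production whose right-hand side consists entirely of nullable non-terminals.

There are no ε-productions, so no non-terminal can derive ε.
No non-terminals are nullable.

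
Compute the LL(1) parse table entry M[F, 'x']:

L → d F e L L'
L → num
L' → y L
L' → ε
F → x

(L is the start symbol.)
To find M[F, 'x'], we find productions for F where 'x' is in the predict set (PREDICT(N → α) = (FIRST(α) \ {ε}) ∪ (FOLLOW(N) if α ⇒* ε)).

F → x: PREDICT = { 'x' }
  'x' is in predict set, so this production goes in M[F, 'x']

M[F, 'x'] = F → x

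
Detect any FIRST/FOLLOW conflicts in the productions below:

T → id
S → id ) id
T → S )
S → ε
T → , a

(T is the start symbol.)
No FIRST/FOLLOW conflicts.

Nullable non-terminals: S.

S: nullable alternative(s) S → ε; FOLLOW(S) = { ')' }
  S → id ) id: FIRST \ {ε} = { 'id' } — disjoint from FOLLOW(S)
  S → ε: FIRST \ {ε} = { } — this is the only nullable alternative, skip

T has no nullable alternative, so no FIRST/FOLLOW check is needed there.

No FIRST/FOLLOW conflicts found.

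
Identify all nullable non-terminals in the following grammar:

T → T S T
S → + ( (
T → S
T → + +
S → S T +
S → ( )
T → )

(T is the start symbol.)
None

A non-terminal is nullable if it can derive ε (the empty string): either it has an ε-production, or it has a production whose right-hand side consists entirely of nullable non-terminals.

There are no ε-productions, so no non-terminal can derive ε.
No non-terminals are nullable.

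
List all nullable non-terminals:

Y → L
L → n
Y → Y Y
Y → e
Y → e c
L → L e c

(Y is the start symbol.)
A non-terminal is nullable if it can derive ε (the empty string): either it has an ε-production, or it has a production whose right-hand side consists entirely of nullable non-terminals.

There are no ε-productions, so no non-terminal can derive ε.
No non-terminals are nullable.

Answer: None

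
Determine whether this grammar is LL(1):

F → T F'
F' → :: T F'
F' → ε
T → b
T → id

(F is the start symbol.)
Yes, the grammar is LL(1).

Relevant sets:
  FOLLOW(F') = { $ }

For F':
  PREDICT(F' → :: T F') = { '::' }
  PREDICT(F' → ε) = { $ }
For T:
  PREDICT(T → b) = { 'b' }
  PREDICT(T → id) = { 'id' }
F has a single production, so nothing to check there.

All predict sets are disjoint. The grammar IS LL(1).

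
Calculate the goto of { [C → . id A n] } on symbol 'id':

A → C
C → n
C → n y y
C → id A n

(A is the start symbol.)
{ [A → . C], [C → . id A n], [C → . n y y], [C → . n], [C → id . A n] }

GOTO(I, 'id') = CLOSURE({ [A → αX.β] : [A → α.Xβ] ∈ I, X = 'id' })

Items with dot before 'id', with the dot advanced:
  [C → . id A n] → [C → id . A n]
Closure of the advanced items:
  [C → id . A n] has the dot before A: add [A → . C]
  [A → . C] has the dot before C: add [C → . n], [C → . n y y], [C → . id A n]

GOTO = { [A → . C], [C → . id A n], [C → . n y y], [C → . n], [C → id . A n] }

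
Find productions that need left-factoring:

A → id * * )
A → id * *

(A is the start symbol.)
Yes, A has productions with common prefix 'id * *'

Left-factoring is needed when two productions for the same non-terminal
share a common prefix on the right-hand side.

Productions for A:
  A → id * * )
  A → id * *

Found common prefix 'id * *' in productions for A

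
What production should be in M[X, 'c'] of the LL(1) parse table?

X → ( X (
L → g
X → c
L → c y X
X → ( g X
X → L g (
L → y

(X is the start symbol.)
To find M[X, 'c'], we find productions for X where 'c' is in the predict set (PREDICT(N → α) = (FIRST(α) \ {ε}) ∪ (FOLLOW(N) if α ⇒* ε)).

Relevant sets:
  FIRST(L) = { 'c', 'g', 'y' }

X → ( X (: PREDICT = { '(' }
X → c: PREDICT = { 'c' }
  'c' is in predict set, so this production goes in M[X, 'c']
X → ( g X: PREDICT = { '(' }
X → L g (: PREDICT = { 'c', 'g', 'y' }
  'c' is in predict set, so this production goes in M[X, 'c']

M[X, 'c'] = X → c, X → L g (  (a multiply-defined cell — the grammar is not LL(1))

Answer: X → c, X → L g (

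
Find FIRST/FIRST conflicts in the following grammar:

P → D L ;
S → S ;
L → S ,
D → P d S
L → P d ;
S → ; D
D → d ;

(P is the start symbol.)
A FIRST/FIRST conflict occurs when two productions N → α and N → β for the same non-terminal have FIRST(α) ∩ FIRST(β) ≠ ∅ (with ε ∈ FIRST of a nullable right-hand side, so two nullable alternatives also conflict).

FIRST sets of the non-terminals at (or reachable through a nullable prefix from) the front of some alternative:
  FIRST(S) = { ';' }
  FIRST(P) = { 'd' }

Productions for S:
  S → S ;: FIRST = { ';' }
  S → ; D: FIRST = { ';' }
Productions for L:
  L → S ,: FIRST = { ';' }
  L → P d ;: FIRST = { 'd' }
Productions for D:
  D → P d S: FIRST = { 'd' }
  D → d ;: FIRST = { 'd' }
P has only one production, so no FIRST/FIRST conflict is possible there.

Conflict for S: S → S ; and S → ; D
  Overlap: { ';' }
Conflict for D: D → P d S and D → d ;
  Overlap: { 'd' }

Answer: Yes. S → S ';' / S → ';' D on { ';' }; D → P d S / D → d ';' on { 'd' }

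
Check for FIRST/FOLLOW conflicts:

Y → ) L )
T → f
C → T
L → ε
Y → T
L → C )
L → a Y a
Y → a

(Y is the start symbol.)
No FIRST/FOLLOW conflicts.

A FIRST/FOLLOW conflict occurs when a non-terminal N has a nullable alternative N → β (β ⇒* ε) and another alternative N → α with FIRST(α) ∩ FOLLOW(N) ≠ ∅: on such a lookahead the parser cannot decide between expanding α and letting N vanish via β.

Nullable non-terminals: L.
FIRST sets used below: FIRST(C) = { 'f' }

L: nullable alternative(s) L → ε; FOLLOW(L) = { ')' }
  L → ε: FIRST \ {ε} = { } — this is the only nullable alternative, skip
  L → C ): FIRST \ {ε} = { 'f' } — disjoint from FOLLOW(L)
  L → a Y a: FIRST \ {ε} = { 'a' } — disjoint from FOLLOW(L)

C, T, Y have no nullable alternative, so no FIRST/FOLLOW check is needed there.

No FIRST/FOLLOW conflicts found.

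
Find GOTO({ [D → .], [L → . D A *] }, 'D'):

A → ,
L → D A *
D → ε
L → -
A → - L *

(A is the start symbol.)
{ [A → . ,], [A → . - L *], [L → D . A *] }

GOTO(I, 'D') = CLOSURE({ [A → αX.β] : [A → α.Xβ] ∈ I, X = 'D' })

Items with dot before 'D', with the dot advanced:
  [L → . D A *] → [L → D . A *]
Closure of the advanced items:
  [L → D . A *] has the dot before A: add [A → . ,], [A → . - L *]

GOTO = { [A → . ,], [A → . - L *], [L → D . A *] }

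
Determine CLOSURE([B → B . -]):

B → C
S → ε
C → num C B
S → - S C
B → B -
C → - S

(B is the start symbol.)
To compute CLOSURE, for each item [A → α.Bβ] where B is a non-terminal, add [B → .γ] for all productions B → γ; repeat for the newly added items until nothing changes.

Start with: [B → B . -]
The dot precedes the terminal '-', so nothing is added.

CLOSURE = { [B → B . -] }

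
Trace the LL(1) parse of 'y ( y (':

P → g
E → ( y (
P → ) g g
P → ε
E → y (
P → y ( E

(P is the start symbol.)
LL(1) parsing maintains a stack (initially the start symbol over $) and the input. At each step: if the stack top is a terminal, match it against the current input token; if it is a non-terminal N, replace it with the RHS of M[N, lookahead] (the unique production whose predict set contains the lookahead).

Stack is shown with the top on the left.

Stack    Input      Action
--------------------------
P $      y ( y ( $  output P → y ( E
y ( E $  y ( y ( $  match 'y'
( E $    ( y ( $    match '('
E $      y ( $      output E → y (
y ( $    y ( $      match 'y'
( $      ( $        match '('
$        $          accept

The string is accepted.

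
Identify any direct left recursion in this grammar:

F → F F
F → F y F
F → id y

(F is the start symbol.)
Direct left recursion occurs when N → N α for some non-terminal N (the right-hand side begins with the left-hand side itself).

F → F F: LEFT RECURSIVE (starts with F)
F → F y F: LEFT RECURSIVE (starts with F)
F → id y: starts with id

The grammar has direct left recursion on: F.

Answer: Yes, F is left-recursive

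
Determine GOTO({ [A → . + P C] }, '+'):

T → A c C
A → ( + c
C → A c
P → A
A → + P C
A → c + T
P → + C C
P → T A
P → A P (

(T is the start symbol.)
GOTO(I, '+') = CLOSURE({ [A → αX.β] : [A → α.Xβ] ∈ I, X = '+' })

Items with dot before '+', with the dot advanced:
  [A → . + P C] → [A → + . P C]
Closure of the advanced items:
  [A → + . P C] has the dot before P: add [P → . A], [P → . + C C], [P → . T A], [P → . A P (]
  [P → . A] has the dot before A: add [A → . ( + c], [A → . + P C], [A → . c + T]
  [P → . T A] has the dot before T: add [T → . A c C]

GOTO = { [A → + . P C], [A → . ( + c], [A → . + P C], [A → . c + T], [P → . + C C], [P → . A P (], [P → . A], [P → . T A], [T → . A c C] }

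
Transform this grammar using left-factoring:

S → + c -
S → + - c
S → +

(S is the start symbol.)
Left-factoring transforms A → αβ₁ | αβ₂ into A → αA' and A' → β₁ | β₂
(α is the longest common prefix among the alternatives). Repeat until
no nonterminal has two alternatives with a common prefix.

Round 1: S has alternatives sharing prefix '+'. Introduce S': S → + S'
  Add: S' → c -
  Add: S' → - c
  Add: S' → ε

No remaining common prefixes — done.

Resulting grammar:
S → + S'
S' → c -
S' → - c
S' → ε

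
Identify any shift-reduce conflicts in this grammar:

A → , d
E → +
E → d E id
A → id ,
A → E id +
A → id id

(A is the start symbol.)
No shift-reduce conflicts

A shift-reduce conflict occurs when an LR(0) state has both:
  - a complete (reduce) item [A → α .] (dot at the end), and
  - a shift item [B → β . c γ] (dot before a terminal).

Augment with A' → A and build the canonical LR(0) collection (I0 = CLOSURE({[A' → . A]}), then GOTO on every symbol after a dot until no new states appear). It has 14 states:
  I0: { [A → . , d], [A → . E id +], [A → . id ,], [A → . id id], [A' → . A], [E → . +], [E → . d E id] }  — shift
  I1: { [E → + .] }  — reduce
  I2: { [A → , . d] }  — shift
  I3: { [A' → A .] }  — accept
  I4: { [A → E . id +] }  — shift
  I5: { [E → . +], [E → . d E id], [E → d . E id] }  — shift
  I6: { [A → id . ,], [A → id . id] }  — shift
  I7: { [A → id , .] }  — reduce
  I8: { [A → id id .] }  — reduce
  I9: { [E → d E . id] }  — shift
  I10: { [E → d E id .] }  — reduce
  I11: { [A → E id . +] }  — shift
  I12: { [A → E id + .] }  — reduce
  I13: { [A → , d .] }  — reduce

No state contains both a complete item and a shift item.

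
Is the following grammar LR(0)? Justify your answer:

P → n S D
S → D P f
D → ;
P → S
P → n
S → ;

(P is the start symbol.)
No. Reduce-reduce conflict: [D → ; .] and [S → ; .]

A grammar is LR(0) if no state in the canonical LR(0) collection has:
  - both a shift item (dot before a terminal) and a complete item (shift-reduce conflict), or
  - two or more complete items (reduce-reduce conflict; the accept item [P' → P .] counts as a complete item here).

Augment with P' → P and build the canonical LR(0) collection (I0 = CLOSURE({[P' → . P]}), then GOTO on every symbol after a dot until no new states appear). It has 11 states:
  I0: { [D → . ;], [P → . S], [P → . n S D], [P → . n], [P' → . P], [S → . ;], [S → . D P f] }  — shift
  I1: { [D → ; .], [S → ; .] }  — 2 reduces
  I2: { [D → . ;], [P → . S], [P → . n S D], [P → . n], [S → . ;], [S → . D P f], [S → D . P f] }  — shift
  I3: { [P' → P .] }  — accept
  I4: { [P → S .] }  — reduce
  I5: { [D → . ;], [P → n . S D], [P → n .], [S → . ;], [S → . D P f] }  — shift, reduce
  I6: { [D → . ;], [P → n S . D] }  — shift
  I7: { [D → ; .] }  — reduce
  I8: { [P → n S D .] }  — reduce
  I9: { [S → D P . f] }  — shift
  I10: { [S → D P f .] }  — reduce

Conflict in state I1:
  Reduce-reduce conflict: [D → ; .] and [S → ; .]
So the grammar is NOT LR(0).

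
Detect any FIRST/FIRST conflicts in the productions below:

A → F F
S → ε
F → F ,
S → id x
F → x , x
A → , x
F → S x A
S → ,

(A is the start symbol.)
Yes. A → F F / A → ',' x on { ',' }; F → F ',' / F → x ',' x on { 'x' }; F → F ',' / F → S x A on { ',', 'id', 'x' }; F → x ',' x / F → S x A on { 'x' }

FIRST sets of the non-terminals at (or reachable through a nullable prefix from) the front of some alternative:
  FIRST(F) = { ',', 'id', 'x' }
  FIRST(S) = { ',', 'id', ε }

Productions for A:
  A → F F: FIRST = { ',', 'id', 'x' }
  A → , x: FIRST = { ',' }
Productions for S:
  S → ε: FIRST = { ε }
  S → id x: FIRST = { 'id' }
  S → ,: FIRST = { ',' }
Productions for F:
  F → F ,: FIRST = { ',', 'id', 'x' }
  F → x , x: FIRST = { 'x' }
  F → S x A: FIRST = { ',', 'id', 'x' }

Conflict for A: A → F F and A → , x
  Overlap: { ',' }
Conflict for F: F → F , and F → x , x
  Overlap: { 'x' }
Conflict for F: F → F , and F → S x A
  Overlap: { ',', 'id', 'x' }
Conflict for F: F → x , x and F → S x A
  Overlap: { 'x' }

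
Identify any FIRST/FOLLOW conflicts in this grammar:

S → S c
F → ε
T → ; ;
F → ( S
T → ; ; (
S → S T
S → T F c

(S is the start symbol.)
A FIRST/FOLLOW conflict occurs when a non-terminal N has a nullable alternative N → β (β ⇒* ε) and another alternative N → α with FIRST(α) ∩ FOLLOW(N) ≠ ∅: on such a lookahead the parser cannot decide between expanding α and letting N vanish via β.

Nullable non-terminals: F.

F: nullable alternative(s) F → ε; FOLLOW(F) = { 'c' }
  F → ε: FIRST \ {ε} = { } — this is the only nullable alternative, skip
  F → ( S: FIRST \ {ε} = { '(' } — disjoint from FOLLOW(F)

S, T have no nullable alternative, so no FIRST/FOLLOW check is needed there.

No FIRST/FOLLOW conflicts found.

Answer: No FIRST/FOLLOW conflicts.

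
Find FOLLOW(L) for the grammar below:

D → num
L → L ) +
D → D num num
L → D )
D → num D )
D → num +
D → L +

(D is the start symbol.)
{ ')', '+' }

To compute FOLLOW(L), find every occurrence of L on a right-hand side N → α L β: add FIRST(β) \ {ε}, and if β is empty or nullable also add FOLLOW(N). Iterate to a fixed point.

In L → L ) +: L is followed by ')' '+', add FIRST(')' '+') \ {ε} = { ')' }
In D → L +: L is followed by '+', add FIRST('+') \ {ε} = { '+' }

Taking the union: FOLLOW(L) = { ')', '+' }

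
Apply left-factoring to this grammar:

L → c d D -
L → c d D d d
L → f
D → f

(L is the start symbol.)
Left-factoring transforms A → αβ₁ | αβ₂ into A → αA' and A' → β₁ | β₂
(α is the longest common prefix among the alternatives). Repeat until
no nonterminal has two alternatives with a common prefix.

Round 1: L has alternatives sharing prefix 'c d D'. Introduce L': L → c d D L'
  Add: L' → -
  Add: L' → d d

No remaining common prefixes — done.

Resulting grammar:
L → c d D L'
L' → -
L' → d d
L → f
D → f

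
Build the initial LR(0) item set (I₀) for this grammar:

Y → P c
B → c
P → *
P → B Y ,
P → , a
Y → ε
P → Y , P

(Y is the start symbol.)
{ [B → . c], [P → . *], [P → . , a], [P → . B Y ,], [P → . Y , P], [Y → . P c], [Y → .], [Y' → . Y] }

First, augment the grammar with Y' → Y
I₀ = CLOSURE({ [Y' → . Y] }):
  [Y' → . Y] has the dot before Y: add [Y → . P c], [Y → .]
  [Y → . P c] has the dot before P: add [P → . *], [P → . B Y ,], [P → . , a], [P → . Y , P]
  [P → . B Y ,] has the dot before B: add [B → . c]
No further items can be added.

I₀ = { [B → . c], [P → . *], [P → . , a], [P → . B Y ,], [P → . Y , P], [Y → . P c], [Y → .], [Y' → . Y] }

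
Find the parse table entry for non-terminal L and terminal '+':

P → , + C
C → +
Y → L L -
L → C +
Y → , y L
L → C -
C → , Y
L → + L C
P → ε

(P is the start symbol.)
To find M[L, '+'], we find productions for L where '+' is in the predict set (PREDICT(N → α) = (FIRST(α) \ {ε}) ∪ (FOLLOW(N) if α ⇒* ε)).

Relevant sets:
  FIRST(C) = { '+', ',' }

L → C +: PREDICT = { '+', ',' }
  '+' is in predict set, so this production goes in M[L, '+']
L → C -: PREDICT = { '+', ',' }
  '+' is in predict set, so this production goes in M[L, '+']
L → + L C: PREDICT = { '+' }
  '+' is in predict set, so this production goes in M[L, '+']

M[L, '+'] = L → C +, L → C -, L → + L C  (a multiply-defined cell — the grammar is not LL(1))

Answer: L → C +, L → C -, L → + L C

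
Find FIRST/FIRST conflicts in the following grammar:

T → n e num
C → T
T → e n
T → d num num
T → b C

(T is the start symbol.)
No FIRST/FIRST conflicts.

Productions for T:
  T → n e num: FIRST = { 'n' }
  T → e n: FIRST = { 'e' }
  T → d num num: FIRST = { 'd' }
  T → b C: FIRST = { 'b' }
C has only one production, so no FIRST/FIRST conflict is possible there.

All alternatives of each non-terminal have pairwise disjoint FIRST sets.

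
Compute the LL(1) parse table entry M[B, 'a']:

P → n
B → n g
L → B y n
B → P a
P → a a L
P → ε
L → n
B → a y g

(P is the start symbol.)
B → P a, B → a y g

To find M[B, 'a'], we find productions for B where 'a' is in the predict set (PREDICT(N → α) = (FIRST(α) \ {ε}) ∪ (FOLLOW(N) if α ⇒* ε)).

Relevant sets:
  FIRST(P) = { 'a', 'n', ε }

B → n g: PREDICT = { 'n' }
B → P a: PREDICT = { 'a', 'n' }
  'a' is in predict set, so this production goes in M[B, 'a']
B → a y g: PREDICT = { 'a' }
  'a' is in predict set, so this production goes in M[B, 'a']

M[B, 'a'] = B → P a, B → a y g  (a multiply-defined cell — the grammar is not LL(1))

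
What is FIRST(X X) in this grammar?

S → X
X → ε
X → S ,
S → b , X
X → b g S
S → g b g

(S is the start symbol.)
{ ',', 'b', 'g', ε }

FIRST sets of the non-terminals involved (from the grammar, by fixed-point iteration):
  FIRST(X) = { ',', 'b', 'g', ε }

To compute FIRST(X X), process the symbols left to right:
Symbol X is a non-terminal. Add FIRST(X) \ {ε} = { ',', 'b', 'g' }
X is nullable (ε ∈ FIRST(X)), continue to the next symbol.
Symbol X is a non-terminal. Add FIRST(X) \ {ε} = { ',', 'b', 'g' }
X is nullable (ε ∈ FIRST(X)), continue to the next symbol.
All symbols are nullable, so ε is in the result.
FIRST(X X) = { ',', 'b', 'g', ε }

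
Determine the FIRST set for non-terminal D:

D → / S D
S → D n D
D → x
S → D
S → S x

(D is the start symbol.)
To compute FIRST(D), examine every production with D on the left-hand side, reading each right-hand side left to right until a non-nullable symbol is reached.

From D → / S D:
  - '/' is a terminal: add '/' and stop
From D → x:
  - x is a terminal: add 'x' and stop

Collecting: FIRST(D) = { '/', 'x' }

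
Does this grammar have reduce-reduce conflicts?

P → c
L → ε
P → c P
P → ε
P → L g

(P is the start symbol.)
Yes — I0: [L → .] vs [P → .]; I3: [L → .] vs [P → .]

Augment with P' → P and build the canonical LR(0) collection (I0 = CLOSURE({[P' → . P]}), then GOTO on every symbol after a dot until no new states appear). It has 6 states:
  I0: { [L → .], [P → . L g], [P → . c P], [P → . c], [P → .], [P' → . P] }  — shift, 2 reduces
  I1: { [P → L . g] }  — shift
  I2: { [P' → P .] }  — accept
  I3: { [L → .], [P → . L g], [P → . c P], [P → . c], [P → .], [P → c . P], [P → c .] }  — shift, 3 reduces
  I4: { [P → c P .] }  — reduce
  I5: { [P → L g .] }  — reduce

I0 contains complete items [L → .], [P → .] — reduce-reduce conflict.
I3 contains complete items [L → .], [P → .], [P → c .] — reduce-reduce conflict.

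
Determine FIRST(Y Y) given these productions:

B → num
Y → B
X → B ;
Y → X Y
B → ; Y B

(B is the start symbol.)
FIRST sets of the non-terminals involved (from the grammar, by fixed-point iteration):
  FIRST(Y) = { ';', 'num' }

To compute FIRST(Y Y), process the symbols left to right:
Symbol Y is a non-terminal. Add FIRST(Y) \ {ε} = { ';', 'num' }
Y is not nullable (ε ∉ FIRST(Y)), so stop here.
FIRST(Y Y) = { ';', 'num' }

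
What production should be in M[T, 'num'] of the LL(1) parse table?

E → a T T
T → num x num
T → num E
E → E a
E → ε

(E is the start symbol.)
To find M[T, 'num'], we find productions for T where 'num' is in the predict set (PREDICT(N → α) = (FIRST(α) \ {ε}) ∪ (FOLLOW(N) if α ⇒* ε)).

T → num x num: PREDICT = { 'num' }
  'num' is in predict set, so this production goes in M[T, 'num']
T → num E: PREDICT = { 'num' }
  'num' is in predict set, so this production goes in M[T, 'num']

M[T, 'num'] = T → num x num, T → num E  (a multiply-defined cell — the grammar is not LL(1))

Answer: T → num x num, T → num E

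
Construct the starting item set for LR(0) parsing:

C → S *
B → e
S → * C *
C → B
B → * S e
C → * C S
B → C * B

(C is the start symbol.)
First, augment the grammar with C' → C
I₀ = CLOSURE({ [C' → . C] }):
  [C' → . C] has the dot before C: add [C → . S *], [C → . B], [C → . * C S]
  [C → . S *] has the dot before S: add [S → . * C *]
  [C → . B] has the dot before B: add [B → . e], [B → . * S e], [B → . C * B]
No further items can be added.

I₀ = { [B → . * S e], [B → . C * B], [B → . e], [C → . * C S], [C → . B], [C → . S *], [C' → . C], [S → . * C *] }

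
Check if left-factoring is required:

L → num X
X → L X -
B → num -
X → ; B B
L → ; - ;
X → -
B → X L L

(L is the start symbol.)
No, left-factoring is not needed

Left-factoring is needed when two productions for the same non-terminal
share a common prefix on the right-hand side.

Productions for L:
  L → num X
  L → ; - ;
Productions for X:
  X → L X -
  X → ; B B
  X → -
Productions for B:
  B → num -
  B → X L L

No common prefixes found.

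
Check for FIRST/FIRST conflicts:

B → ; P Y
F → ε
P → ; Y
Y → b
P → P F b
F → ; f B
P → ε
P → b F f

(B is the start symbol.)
Yes. P → ';' Y / P → P F b on { ';' }; P → P F b / P → b F f on { 'b' }

A FIRST/FIRST conflict occurs when two productions N → α and N → β for the same non-terminal have FIRST(α) ∩ FIRST(β) ≠ ∅ (with ε ∈ FIRST of a nullable right-hand side, so two nullable alternatives also conflict).

FIRST sets of the non-terminals at (or reachable through a nullable prefix from) the front of some alternative:
  FIRST(P) = { ';', 'b', ε }
  FIRST(F) = { ';', ε }

Productions for F:
  F → ε: FIRST = { ε }
  F → ; f B: FIRST = { ';' }
Productions for P:
  P → ; Y: FIRST = { ';' }
  P → P F b: FIRST = { ';', 'b' }
  P → ε: FIRST = { ε }
  P → b F f: FIRST = { 'b' }
B, Y have only one production, so no FIRST/FIRST conflict is possible there.

Conflict for P: P → ; Y and P → P F b
  Overlap: { ';' }
Conflict for P: P → P F b and P → b F f
  Overlap: { 'b' }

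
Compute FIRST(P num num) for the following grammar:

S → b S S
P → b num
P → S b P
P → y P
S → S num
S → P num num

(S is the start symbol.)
{ 'b', 'y' }

FIRST sets of the non-terminals involved (from the grammar, by fixed-point iteration):
  FIRST(P) = { 'b', 'y' }

To compute FIRST(P num num), process the symbols left to right:
Symbol P is a non-terminal. Add FIRST(P) \ {ε} = { 'b', 'y' }
P is not nullable (ε ∉ FIRST(P)), so stop here.
FIRST(P num num) = { 'b', 'y' }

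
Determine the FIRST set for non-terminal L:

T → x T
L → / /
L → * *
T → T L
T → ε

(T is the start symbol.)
{ '*', '/' }

To compute FIRST(L), examine every production with L on the left-hand side, reading each right-hand side left to right until a non-nullable symbol is reached.

From L → / /:
  - '/' is a terminal: add '/' and stop
From L → * *:
  - '*' is a terminal: add '*' and stop

Collecting: FIRST(L) = { '*', '/' }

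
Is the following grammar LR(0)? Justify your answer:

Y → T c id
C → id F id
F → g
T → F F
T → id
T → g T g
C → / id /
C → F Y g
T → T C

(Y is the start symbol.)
Augment with Y' → Y and build the canonical LR(0) collection (I0 = CLOSURE({[Y' → . Y]}), then GOTO on every symbol after a dot until no new states appear). It has 22 states:
  I0: { [F → . g], [T → . F F], [T → . T C], [T → . g T g], [T → . id], [Y → . T c id], [Y' → . Y] }  — shift
  I1: { [F → . g], [T → F . F] }  — shift
  I2: { [C → . / id /], [C → . F Y g], [C → . id F id], [F → . g], [T → T . C], [Y → T . c id] }  — shift
  I3: { [Y' → Y .] }  — accept
  I4: { [F → . g], [F → g .], [T → . F F], [T → . T C], [T → . g T g], [T → . id], [T → g . T g] }  — shift, reduce
  I5: { [T → id .] }  — reduce
  I6: { [C → . / id /], [C → . F Y g], [C → . id F id], [F → . g], [T → T . C], [T → g T . g] }  — shift
  I7: { [C → / . id /] }  — shift
  I8: { [T → T C .] }  — reduce
  I9: { [C → F . Y g], [F → . g], [T → . F F], [T → . T C], [T → . g T g], [T → . id], [Y → . T c id] }  — shift
  I10: { [F → g .], [T → g T g .] }  — 2 reduces
  I11: { [C → id . F id], [F → . g] }  — shift
  I12: { [C → id F . id] }  — shift
  I13: { [F → g .] }  — reduce
  I14: { [C → id F id .] }  — reduce
  I15: { [C → F Y . g] }  — shift
  I16: { [C → F Y g .] }  — reduce
  I17: { [C → / id . /] }  — shift
  I18: { [C → / id / .] }  — reduce
  I19: { [Y → T c . id] }  — shift
  I20: { [Y → T c id .] }  — reduce
  I21: { [T → F F .] }  — reduce

Conflict in state I4:
  Shift-reduce conflict between [F → g .] and [F → . g]
So the grammar is NOT LR(0).

Answer: No. Shift-reduce conflict between [F → g .] and [F → . g]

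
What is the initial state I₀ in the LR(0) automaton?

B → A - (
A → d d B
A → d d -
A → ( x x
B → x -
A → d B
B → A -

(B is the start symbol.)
First, augment the grammar with B' → B
I₀ = CLOSURE({ [B' → . B] }):
  [B' → . B] has the dot before B: add [B → . A - (], [B → . x -], [B → . A -]
  [B → . A - (] has the dot before A: add [A → . d d B], [A → . d d -], [A → . ( x x], [A → . d B]
No further items can be added.

I₀ = { [A → . ( x x], [A → . d B], [A → . d d -], [A → . d d B], [B → . A - (], [B → . A -], [B → . x -], [B' → . B] }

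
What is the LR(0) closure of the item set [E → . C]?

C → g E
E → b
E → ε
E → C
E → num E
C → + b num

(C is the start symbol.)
{ [C → . + b num], [C → . g E], [E → . C] }

Start with: [E → . C]
  [E → . C] has the dot before C: add [C → . g E], [C → . + b num]
No further items can be added.

CLOSURE = { [C → . + b num], [C → . g E], [E → . C] }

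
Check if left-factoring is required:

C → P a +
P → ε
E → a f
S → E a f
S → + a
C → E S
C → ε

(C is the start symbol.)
Left-factoring is needed when two productions for the same non-terminal
share a common prefix on the right-hand side.

Productions for C:
  C → P a +
  C → E S
  C → ε
Productions for S:
  S → E a f
  S → + a

No common prefixes found.

Answer: No, left-factoring is not needed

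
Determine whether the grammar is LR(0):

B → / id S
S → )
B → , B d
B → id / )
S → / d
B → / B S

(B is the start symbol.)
Yes, the grammar is LR(0)

A grammar is LR(0) if no state in the canonical LR(0) collection has:
  - both a shift item (dot before a terminal) and a complete item (shift-reduce conflict), or
  - two or more complete items (reduce-reduce conflict; the accept item [B' → B .] counts as a complete item here).

Augment with B' → B and build the canonical LR(0) collection (I0 = CLOSURE({[B' → . B]}), then GOTO on every symbol after a dot until no new states appear). It has 17 states:
  I0: { [B → . , B d], [B → . / B S], [B → . / id S], [B → . id / )], [B' → . B] }  — shift
  I1: { [B → , . B d], [B → . , B d], [B → . / B S], [B → . / id S], [B → . id / )] }  — shift
  I2: { [B → . , B d], [B → . / B S], [B → . / id S], [B → . id / )], [B → / . B S], [B → / . id S] }  — shift
  I3: { [B' → B .] }  — accept
  I4: { [B → id . / )] }  — shift
  I5: { [B → id / . )] }  — shift
  I6: { [B → id / ) .] }  — reduce
  I7: { [B → / B . S], [S → . )], [S → . / d] }  — shift
  I8: { [B → / id . S], [B → id . / )], [S → . )], [S → . / d] }  — shift
  I9: { [S → ) .] }  — reduce
  I10: { [B → id / . )], [S → / . d] }  — shift
  I11: { [B → / id S .] }  — reduce
  I12: { [S → / d .] }  — reduce
  I13: { [S → / . d] }  — shift
  I14: { [B → / B S .] }  — reduce
  I15: { [B → , B . d] }  — shift
  I16: { [B → , B d .] }  — reduce

Every state is either a pure shift/goto state or contains exactly one complete item and nothing to shift — no conflicts. The grammar is LR(0).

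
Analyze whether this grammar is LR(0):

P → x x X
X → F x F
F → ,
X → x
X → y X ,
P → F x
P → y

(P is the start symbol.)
A grammar is LR(0) if no state in the canonical LR(0) collection has:
  - both a shift item (dot before a terminal) and a complete item (shift-reduce conflict), or
  - two or more complete items (reduce-reduce conflict; the accept item [P' → P .] counts as a complete item here).

Augment with P' → P and build the canonical LR(0) collection (I0 = CLOSURE({[P' → . P]}), then GOTO on every symbol after a dot until no new states appear). It has 16 states:
  I0: { [F → . ,], [P → . F x], [P → . x x X], [P → . y], [P' → . P] }  — shift
  I1: { [F → , .] }  — reduce
  I2: { [P → F . x] }  — shift
  I3: { [P' → P .] }  — accept
  I4: { [P → x . x X] }  — shift
  I5: { [P → y .] }  — reduce
  I6: { [F → . ,], [P → x x . X], [X → . F x F], [X → . x], [X → . y X ,] }  — shift
  I7: { [X → F . x F] }  — shift
  I8: { [P → x x X .] }  — reduce
  I9: { [X → x .] }  — reduce
  I10: { [F → . ,], [X → . F x F], [X → . x], [X → . y X ,], [X → y . X ,] }  — shift
  I11: { [X → y X . ,] }  — shift
  I12: { [X → y X , .] }  — reduce
  I13: { [F → . ,], [X → F x . F] }  — shift
  I14: { [X → F x F .] }  — reduce
  I15: { [P → F x .] }  — reduce

Every state is either a pure shift/goto state or contains exactly one complete item and nothing to shift — no conflicts. The grammar is LR(0).

Answer: Yes, the grammar is LR(0)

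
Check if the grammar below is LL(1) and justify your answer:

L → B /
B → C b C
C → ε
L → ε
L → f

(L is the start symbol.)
A grammar is LL(1) if for each non-terminal N with multiple productions, the predict sets of those productions are pairwise disjoint, where PREDICT(N → α) = (FIRST(α) \ {ε}) ∪ (FOLLOW(N) if α ⇒* ε).

Relevant sets:
  FIRST(B) = { 'b' }
  FOLLOW(L) = { $ }

For L:
  PREDICT(L → B '/') = { 'b' }
  PREDICT(L → ε) = { $ }
  PREDICT(L → f) = { 'f' }
B, C have a single production, so nothing to check there.

All predict sets are disjoint. The grammar IS LL(1).

Answer: Yes, the grammar is LL(1).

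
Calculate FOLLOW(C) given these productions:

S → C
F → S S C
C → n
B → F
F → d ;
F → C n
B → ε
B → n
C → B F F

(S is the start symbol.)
{ $, 'd', 'n' }

In S → C: C is at the end, add FOLLOW(S)
In F → S S C: C is at the end, add FOLLOW(F)
In F → C n: C is followed by n, add FIRST(n) \ {ε} = { 'n' }

The FOLLOW sets referred to above (computed the same way, to a fixed point):
  FOLLOW(S) = { $, 'd', 'n' }
  FOLLOW(F) = { $, 'd', 'n' }

Taking the union: FOLLOW(C) = { $, 'd', 'n' }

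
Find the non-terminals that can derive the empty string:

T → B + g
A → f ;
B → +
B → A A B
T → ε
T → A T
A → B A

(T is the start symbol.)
{ 'T' }

ε-productions: T → ε
So T is immediately nullable.
No further non-terminal can be added: every production for the remaining non-terminals contains a terminal or a non-nullable non-terminal.
Nullable = { 'T' }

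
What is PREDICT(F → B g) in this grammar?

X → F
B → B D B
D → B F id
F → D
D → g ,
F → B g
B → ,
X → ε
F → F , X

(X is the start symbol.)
PREDICT(F → B g) = (FIRST(RHS) \ {ε}) ∪ (FOLLOW(F) if ε ∈ FIRST(RHS), i.e. RHS ⇒* ε)
FIRST(B) = { ',' }
FIRST(B g) = { ',' }
ε ∉ FIRST(B g), so FOLLOW(F) is not added.
PREDICT(F → B g) = { ',' }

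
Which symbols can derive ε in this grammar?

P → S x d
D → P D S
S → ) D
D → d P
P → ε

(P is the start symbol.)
{ 'P' }

A non-terminal is nullable if it can derive ε (the empty string): either it has an ε-production, or it has a production whose right-hand side consists entirely of nullable non-terminals.

ε-productions: P → ε
So P is immediately nullable.
No further non-terminal can be added: every production for the remaining non-terminals contains a terminal or a non-nullable non-terminal.
Nullable = { 'P' }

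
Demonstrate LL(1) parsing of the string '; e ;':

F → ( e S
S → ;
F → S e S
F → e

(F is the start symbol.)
Stack is shown with the top on the left.

Stack    Input    Action
------------------------
F $      ; e ; $  output F → S e S
S e S $  ; e ; $  output S → ;
; e S $  ; e ; $  match ';'
e S $    e ; $    match 'e'
S $      ; $      output S → ;
; $      ; $      match ';'
$        $        accept

The string is accepted.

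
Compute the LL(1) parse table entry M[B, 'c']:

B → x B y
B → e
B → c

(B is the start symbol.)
To find M[B, 'c'], we find productions for B where 'c' is in the predict set (PREDICT(N → α) = (FIRST(α) \ {ε}) ∪ (FOLLOW(N) if α ⇒* ε)).

B → x B y: PREDICT = { 'x' }
B → e: PREDICT = { 'e' }
B → c: PREDICT = { 'c' }
  'c' is in predict set, so this production goes in M[B, 'c']

M[B, 'c'] = B → c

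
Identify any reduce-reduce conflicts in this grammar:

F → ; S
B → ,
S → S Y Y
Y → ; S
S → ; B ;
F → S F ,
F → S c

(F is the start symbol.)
Yes — I16: [F → ; S .] vs [Y → ; S .]

Augment with F' → F and build the canonical LR(0) collection (I0 = CLOSURE({[F' → . F]}), then GOTO on every symbol after a dot until no new states appear). It has 18 states:
  I0: { [F → . ; S], [F → . S F ,], [F → . S c], [F' → . F], [S → . ; B ;], [S → . S Y Y] }  — shift
  I1: { [B → . ,], [F → ; . S], [S → . ; B ;], [S → . S Y Y], [S → ; . B ;] }  — shift
  I2: { [F' → F .] }  — accept
  I3: { [F → . ; S], [F → . S F ,], [F → . S c], [F → S . F ,], [F → S . c], [S → . ; B ;], [S → . S Y Y], [S → S . Y Y], [Y → . ; S] }  — shift
  I4: { [B → . ,], [F → ; . S], [S → . ; B ;], [S → . S Y Y], [S → ; . B ;], [Y → ; . S] }  — shift
  I5: { [F → S F . ,] }  — shift
  I6: { [S → S Y . Y], [Y → . ; S] }  — shift
  I7: { [F → S c .] }  — reduce
  I8: { [S → . ; B ;], [S → . S Y Y], [Y → ; . S] }  — shift
  I9: { [S → S Y Y .] }  — reduce
  I10: { [B → . ,], [S → ; . B ;] }  — shift
  I11: { [S → S . Y Y], [Y → . ; S], [Y → ; S .] }  — shift, reduce
  I12: { [B → , .] }  — reduce
  I13: { [S → ; B . ;] }  — shift
  I14: { [S → ; B ; .] }  — reduce
  I15: { [F → S F , .] }  — reduce
  I16: { [F → ; S .], [S → S . Y Y], [Y → . ; S], [Y → ; S .] }  — shift, 2 reduces
  I17: { [F → ; S .], [S → S . Y Y], [Y → . ; S] }  — shift, reduce

I16 contains complete items [F → ; S .], [Y → ; S .] — reduce-reduce conflict.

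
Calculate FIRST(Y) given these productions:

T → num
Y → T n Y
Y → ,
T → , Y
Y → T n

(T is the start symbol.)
FIRST sets of the other non-terminals involved (by the same procedure, iterated to a fixed point):
  FIRST(T) = { ',', 'num' }

From Y → T n Y:
  - T is a non-terminal: add FIRST(T) \ {ε} = { ',', 'num' }
    T is not nullable, so stop
From Y → ,:
  - ',' is a terminal: add ',' and stop
From Y → T n:
  - T is a non-terminal: add FIRST(T) \ {ε} = { ',', 'num' }
    T is not nullable, so stop

Collecting: FIRST(Y) = { ',', 'num' }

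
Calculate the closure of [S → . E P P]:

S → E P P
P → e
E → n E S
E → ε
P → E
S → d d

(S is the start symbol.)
Start with: [S → . E P P]
  [S → . E P P] has the dot before E: add [E → . n E S], [E → .]
No further items can be added.

CLOSURE = { [E → . n E S], [E → .], [S → . E P P] }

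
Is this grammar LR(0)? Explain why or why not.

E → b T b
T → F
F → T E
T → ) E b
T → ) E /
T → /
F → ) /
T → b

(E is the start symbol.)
No. Shift-reduce conflict between [E → b T b .] and [F → . ) /]

A grammar is LR(0) if no state in the canonical LR(0) collection has:
  - both a shift item (dot before a terminal) and a complete item (shift-reduce conflict), or
  - two or more complete items (reduce-reduce conflict; the accept item [E' → E .] counts as a complete item here).

Augment with E' → E and build the canonical LR(0) collection (I0 = CLOSURE({[E' → . E]}), then GOTO on every symbol after a dot until no new states appear). It has 14 states:
  I0: { [E → . b T b], [E' → . E] }  — shift
  I1: { [E' → E .] }  — accept
  I2: { [E → b . T b], [F → . ) /], [F → . T E], [T → . ) E /], [T → . ) E b], [T → . /], [T → . F], [T → . b] }  — shift
  I3: { [E → . b T b], [F → ) . /], [T → ) . E /], [T → ) . E b] }  — shift
  I4: { [T → / .] }  — reduce
  I5: { [T → F .] }  — reduce
  I6: { [E → . b T b], [E → b T . b], [F → T . E] }  — shift
  I7: { [T → b .] }  — reduce
  I8: { [F → T E .] }  — reduce
  I9: { [E → b . T b], [E → b T b .], [F → . ) /], [F → . T E], [T → . ) E /], [T → . ) E b], [T → . /], [T → . F], [T → . b] }  — shift, reduce
  I10: { [F → ) / .] }  — reduce
  I11: { [T → ) E . /], [T → ) E . b] }  — shift
  I12: { [T → ) E / .] }  — reduce
  I13: { [T → ) E b .] }  — reduce

Conflict in state I9:
  Shift-reduce conflict between [E → b T b .] and [F → . ) /]
So the grammar is NOT LR(0).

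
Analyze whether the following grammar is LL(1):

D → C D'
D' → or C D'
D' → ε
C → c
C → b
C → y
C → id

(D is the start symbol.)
A grammar is LL(1) if for each non-terminal N with multiple productions, the predict sets of those productions are pairwise disjoint, where PREDICT(N → α) = (FIRST(α) \ {ε}) ∪ (FOLLOW(N) if α ⇒* ε).

Relevant sets:
  FOLLOW(D') = { $ }

For D':
  PREDICT(D' → or C D') = { 'or' }
  PREDICT(D' → ε) = { $ }
For C:
  PREDICT(C → c) = { 'c' }
  PREDICT(C → b) = { 'b' }
  PREDICT(C → y) = { 'y' }
  PREDICT(C → id) = { 'id' }
D has a single production, so nothing to check there.

All predict sets are disjoint. The grammar IS LL(1).

Answer: Yes, the grammar is LL(1).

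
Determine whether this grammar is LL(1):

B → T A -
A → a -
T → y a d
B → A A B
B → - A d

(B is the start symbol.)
Yes, the grammar is LL(1).

A grammar is LL(1) if for each non-terminal N with multiple productions, the predict sets of those productions are pairwise disjoint, where PREDICT(N → α) = (FIRST(α) \ {ε}) ∪ (FOLLOW(N) if α ⇒* ε).

Relevant sets:
  FIRST(T) = { 'y' }
  FIRST(A) = { 'a' }

For B:
  PREDICT(B → T A '-') = { 'y' }
  PREDICT(B → A A B) = { 'a' }
  PREDICT(B → '-' A d) = { '-' }
A, T have a single production, so nothing to check there.

All predict sets are disjoint. The grammar IS LL(1).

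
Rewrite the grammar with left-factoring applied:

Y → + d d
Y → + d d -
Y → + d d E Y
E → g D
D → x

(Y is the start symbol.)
Y → + d d Y'
Y' → ε
Y' → -
Y' → E Y
E → g D
D → x

Left-factoring transforms A → αβ₁ | αβ₂ into A → αA' and A' → β₁ | β₂
(α is the longest common prefix among the alternatives). Repeat until
no nonterminal has two alternatives with a common prefix.

Round 1: Y has alternatives sharing prefix '+ d d'. Introduce Y': Y → + d d Y'
  Add: Y' → ε
  Add: Y' → -
  Add: Y' → E Y

No remaining common prefixes — done.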